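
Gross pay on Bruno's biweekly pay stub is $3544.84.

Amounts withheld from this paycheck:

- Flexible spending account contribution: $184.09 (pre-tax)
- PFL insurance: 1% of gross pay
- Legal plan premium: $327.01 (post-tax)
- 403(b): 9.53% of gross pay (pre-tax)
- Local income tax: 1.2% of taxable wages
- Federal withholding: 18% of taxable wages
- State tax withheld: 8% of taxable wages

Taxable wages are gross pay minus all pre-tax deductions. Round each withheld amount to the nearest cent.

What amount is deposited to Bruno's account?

$1838.23

Flexible spending account contribution: $184.09
403(b): $3544.84 × 0.0953 = $337.82
Pre-tax total = $184.09 + $337.82 = $521.91
Taxable wages = $3544.84 − $521.91 = $3022.93
Federal withholding: $3022.93 × 0.18 = $544.13
Local income tax: $3022.93 × 0.012 = $36.28
State tax withheld: $3022.93 × 0.08 = $241.83
PFL insurance: $3544.84 × 0.01 = $35.45
Legal plan premium: $327.01
Total deductions = $184.09 + $337.82 + $544.13 + $36.28 + $241.83 + $35.45 + $327.01 = $1706.61
Net pay = $3544.84 − $1706.61 = $1838.23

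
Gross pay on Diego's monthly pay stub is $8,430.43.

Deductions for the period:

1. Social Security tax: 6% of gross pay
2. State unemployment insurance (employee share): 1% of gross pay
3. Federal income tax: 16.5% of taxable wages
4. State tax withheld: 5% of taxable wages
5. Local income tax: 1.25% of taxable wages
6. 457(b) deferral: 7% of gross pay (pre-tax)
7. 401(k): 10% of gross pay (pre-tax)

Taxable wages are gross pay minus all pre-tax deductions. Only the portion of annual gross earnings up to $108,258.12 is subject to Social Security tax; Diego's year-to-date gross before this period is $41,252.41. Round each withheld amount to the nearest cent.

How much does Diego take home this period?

$4,815.25

401(k): $8,430.43 × 0.1 = $843.04
457(b) deferral: $8,430.43 × 0.07 = $590.13
Pre-tax total = $843.04 + $590.13 = $1,433.17
Taxable wages = $8,430.43 − $1,433.17 = $6,997.26
Federal income tax: $6,997.26 × 0.165 = $1,154.55
Local income tax: $6,997.26 × 0.0125 = $87.47
State tax withheld: $6,997.26 × 0.05 = $349.86
Social Security tax: cap not yet reached, full $8,430.43 is subject → $8,430.43 × 0.06 = $505.83
State unemployment insurance (employee share): $8,430.43 × 0.01 = $84.30
Total deductions = $843.04 + $590.13 + $1,154.55 + $87.47 + $349.86 + $505.83 + $84.30 = $3,615.18
Net pay = $8,430.43 − $3,615.18 = $4,815.25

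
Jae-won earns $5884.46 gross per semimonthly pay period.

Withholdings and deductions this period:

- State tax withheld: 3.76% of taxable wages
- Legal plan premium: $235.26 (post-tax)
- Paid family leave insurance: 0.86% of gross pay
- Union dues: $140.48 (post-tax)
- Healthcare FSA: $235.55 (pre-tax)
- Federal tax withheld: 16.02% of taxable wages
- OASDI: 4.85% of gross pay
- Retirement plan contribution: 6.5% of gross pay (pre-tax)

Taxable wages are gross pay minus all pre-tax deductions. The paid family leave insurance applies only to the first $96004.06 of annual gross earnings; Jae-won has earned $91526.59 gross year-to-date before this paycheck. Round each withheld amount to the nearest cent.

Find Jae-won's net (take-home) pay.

$3525.07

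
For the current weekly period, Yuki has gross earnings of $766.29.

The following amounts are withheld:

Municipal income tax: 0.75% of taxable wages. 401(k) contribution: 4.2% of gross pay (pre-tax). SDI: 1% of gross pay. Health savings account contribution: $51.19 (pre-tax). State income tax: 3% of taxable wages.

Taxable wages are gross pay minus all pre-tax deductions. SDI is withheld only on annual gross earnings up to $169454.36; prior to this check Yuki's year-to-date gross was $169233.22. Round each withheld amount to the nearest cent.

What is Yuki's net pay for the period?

$655.10

Health savings account contribution: $51.19
401(k) contribution: $766.29 × 0.042 = $32.18
Pre-tax total = $51.19 + $32.18 = $83.37
Taxable wages = $766.29 − $83.37 = $682.92
State income tax: $682.92 × 0.03 = $20.49
Municipal income tax: $682.92 × 0.0075 = $5.12
SDI: only $169454.36 − $169233.22 = $221.14 of this check is subject → $221.14 × 0.01 = $2.21
Total deductions = $51.19 + $32.18 + $20.49 + $5.12 + $2.21 = $111.19
Net pay = $766.29 − $111.19 = $655.10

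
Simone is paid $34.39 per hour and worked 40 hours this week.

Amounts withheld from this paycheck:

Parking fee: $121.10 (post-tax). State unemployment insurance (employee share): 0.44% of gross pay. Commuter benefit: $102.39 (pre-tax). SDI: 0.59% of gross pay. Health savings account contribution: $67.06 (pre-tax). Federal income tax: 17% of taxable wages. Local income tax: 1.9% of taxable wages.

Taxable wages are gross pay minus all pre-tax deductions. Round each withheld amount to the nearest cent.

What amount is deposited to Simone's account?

$842.91

Gross pay: 40 × $34.39 = $1,375.60
Health savings account contribution: $67.06
Commuter benefit: $102.39
Pre-tax total = $67.06 + $102.39 = $169.45
Taxable wages = $1,375.60 − $169.45 = $1,206.15
Local income tax: $1,206.15 × 0.019 = $22.92
Federal income tax: $1,206.15 × 0.17 = $205.05
SDI: $1,375.60 × 0.0059 = $8.12
State unemployment insurance (employee share): $1,375.60 × 0.0044 = $6.05
Parking fee: $121.10
Total deductions = $67.06 + $102.39 + $22.92 + $205.05 + $8.12 + $6.05 + $121.10 = $532.69
Net pay = $1,375.60 − $532.69 = $842.91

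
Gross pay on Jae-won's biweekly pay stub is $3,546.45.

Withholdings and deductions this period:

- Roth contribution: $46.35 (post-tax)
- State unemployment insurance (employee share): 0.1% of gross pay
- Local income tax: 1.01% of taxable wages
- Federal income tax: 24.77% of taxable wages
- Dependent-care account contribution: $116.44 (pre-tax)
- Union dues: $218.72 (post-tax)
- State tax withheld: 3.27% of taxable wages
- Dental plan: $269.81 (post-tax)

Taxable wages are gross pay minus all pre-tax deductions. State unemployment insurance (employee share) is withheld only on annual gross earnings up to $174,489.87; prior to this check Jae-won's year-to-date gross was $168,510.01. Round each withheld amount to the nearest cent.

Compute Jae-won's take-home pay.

$1,895.17

Dependent-care account contribution: $116.44
Taxable wages = $3,546.45 − $116.44 = $3,430.01
State tax withheld: $3,430.01 × 0.0327 = $112.16
Local income tax: $3,430.01 × 0.0101 = $34.64
Federal income tax: $3,430.01 × 0.2477 = $849.61
State unemployment insurance (employee share): cap not yet reached, full $3,546.45 is subject → $3,546.45 × 0.001 = $3.55
Roth contribution: $46.35
Dental plan: $269.81
Union dues: $218.72
Total deductions = $116.44 + $112.16 + $34.64 + $849.61 + $3.55 + $46.35 + $269.81 + $218.72 = $1,651.28
Net pay = $3,546.45 − $1,651.28 = $1,895.17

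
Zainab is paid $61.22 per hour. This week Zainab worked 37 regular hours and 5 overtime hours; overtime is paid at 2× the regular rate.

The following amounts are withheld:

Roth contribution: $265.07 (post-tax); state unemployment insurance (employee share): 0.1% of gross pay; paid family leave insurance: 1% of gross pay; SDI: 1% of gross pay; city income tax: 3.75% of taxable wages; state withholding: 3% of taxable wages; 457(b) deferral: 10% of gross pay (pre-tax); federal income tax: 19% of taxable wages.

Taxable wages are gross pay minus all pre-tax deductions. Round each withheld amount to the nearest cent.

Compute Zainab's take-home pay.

Regular pay: 37 × $61.22 = $2265.14
Overtime pay: 5 × $61.22 × 2 = $612.20
Gross pay = $2265.14 + $612.20 = $2877.34
457(b) deferral: $2877.34 × 0.1 = $287.73
Taxable wages = $2877.34 − $287.73 = $2589.61
Federal income tax: $2589.61 × 0.19 = $492.03
City income tax: $2589.61 × 0.0375 = $97.11
State withholding: $2589.61 × 0.03 = $77.69
SDI: $2877.34 × 0.01 = $28.77
Paid family leave insurance: $2877.34 × 0.01 = $28.77
State unemployment insurance (employee share): $2877.34 × 0.001 = $2.88
Roth contribution: $265.07
Total deductions = $287.73 + $492.03 + $97.11 + $77.69 + $28.77 + $28.77 + $2.88 + $265.07 = $1280.05
Net pay = $2877.34 − $1280.05 = $1597.29

$1597.29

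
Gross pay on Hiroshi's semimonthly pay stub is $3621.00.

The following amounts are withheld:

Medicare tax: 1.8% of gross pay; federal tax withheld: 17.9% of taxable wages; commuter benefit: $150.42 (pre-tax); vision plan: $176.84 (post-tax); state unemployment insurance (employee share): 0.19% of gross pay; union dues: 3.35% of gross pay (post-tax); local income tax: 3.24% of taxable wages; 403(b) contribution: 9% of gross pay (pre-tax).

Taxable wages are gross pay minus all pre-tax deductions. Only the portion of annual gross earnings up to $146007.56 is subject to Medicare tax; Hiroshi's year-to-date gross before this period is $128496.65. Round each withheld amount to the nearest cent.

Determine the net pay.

$2109.70

403(b) contribution: $3621.00 × 0.09 = $325.89
Commuter benefit: $150.42
Pre-tax total = $325.89 + $150.42 = $476.31
Taxable wages = $3621.00 − $476.31 = $3144.69
Local income tax: $3144.69 × 0.0324 = $101.89
Federal tax withheld: $3144.69 × 0.179 = $562.90
Medicare tax: cap not yet reached, full $3621.00 is subject → $3621.00 × 0.018 = $65.18
State unemployment insurance (employee share): $3621.00 × 0.0019 = $6.88
Vision plan: $176.84
Union dues: $3621.00 × 0.0335 = $121.30
Total deductions = $325.89 + $150.42 + $101.89 + $562.90 + $65.18 + $6.88 + $176.84 + $121.30 = $1511.30
Net pay = $3621.00 − $1511.30 = $2109.70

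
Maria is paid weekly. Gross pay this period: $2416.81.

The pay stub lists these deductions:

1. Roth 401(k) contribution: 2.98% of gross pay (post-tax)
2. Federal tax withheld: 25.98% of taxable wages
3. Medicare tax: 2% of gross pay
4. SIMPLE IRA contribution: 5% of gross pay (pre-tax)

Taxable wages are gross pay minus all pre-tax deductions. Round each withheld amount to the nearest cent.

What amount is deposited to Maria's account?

$1579.12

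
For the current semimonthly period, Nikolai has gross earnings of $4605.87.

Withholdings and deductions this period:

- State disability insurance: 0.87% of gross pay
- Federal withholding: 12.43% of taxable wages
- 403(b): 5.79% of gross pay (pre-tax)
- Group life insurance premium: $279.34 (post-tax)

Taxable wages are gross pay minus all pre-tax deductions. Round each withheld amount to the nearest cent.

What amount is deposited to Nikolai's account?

$3480.42

403(b): $4605.87 × 0.0579 = $266.68
Taxable wages = $4605.87 − $266.68 = $4339.19
Federal withholding: $4339.19 × 0.1243 = $539.36
State disability insurance: $4605.87 × 0.0087 = $40.07
Group life insurance premium: $279.34
Total deductions = $266.68 + $539.36 + $40.07 + $279.34 = $1125.45
Net pay = $4605.87 − $1125.45 = $3480.42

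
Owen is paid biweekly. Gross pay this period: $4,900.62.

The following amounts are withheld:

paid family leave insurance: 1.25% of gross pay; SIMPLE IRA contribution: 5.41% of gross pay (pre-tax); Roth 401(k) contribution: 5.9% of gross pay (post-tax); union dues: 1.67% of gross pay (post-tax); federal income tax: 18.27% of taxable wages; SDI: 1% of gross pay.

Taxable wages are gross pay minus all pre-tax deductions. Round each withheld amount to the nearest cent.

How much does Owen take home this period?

SIMPLE IRA contribution: $4,900.62 × 0.0541 = $265.12
Taxable wages = $4,900.62 − $265.12 = $4,635.50
Federal income tax: $4,635.50 × 0.1827 = $846.91
SDI: $4,900.62 × 0.01 = $49.01
Paid family leave insurance: $4,900.62 × 0.0125 = $61.26
Union dues: $4,900.62 × 0.0167 = $81.84
Roth 401(k) contribution: $4,900.62 × 0.059 = $289.14
Total deductions = $265.12 + $846.91 + $49.01 + $61.26 + $81.84 + $289.14 = $1,593.28
Net pay = $4,900.62 − $1,593.28 = $3,307.34

$3,307.34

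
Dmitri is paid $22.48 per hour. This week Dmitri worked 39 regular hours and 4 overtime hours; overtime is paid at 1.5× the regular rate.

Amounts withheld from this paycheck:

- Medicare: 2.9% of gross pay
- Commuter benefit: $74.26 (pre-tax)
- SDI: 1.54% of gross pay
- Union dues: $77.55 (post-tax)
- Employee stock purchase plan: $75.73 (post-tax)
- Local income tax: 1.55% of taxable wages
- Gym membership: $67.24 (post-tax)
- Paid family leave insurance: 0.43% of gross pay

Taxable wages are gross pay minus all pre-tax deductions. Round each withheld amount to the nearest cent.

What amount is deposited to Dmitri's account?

Regular pay: 39 × $22.48 = $876.72
Overtime pay: 4 × $22.48 × 1.5 = $134.88
Gross pay = $876.72 + $134.88 = $1011.60
Commuter benefit: $74.26
Taxable wages = $1011.60 − $74.26 = $937.34
Local income tax: $937.34 × 0.0155 = $14.53
SDI: $1011.60 × 0.0154 = $15.58
Medicare: $1011.60 × 0.029 = $29.34
Paid family leave insurance: $1011.60 × 0.0043 = $4.35
Employee stock purchase plan: $75.73
Gym membership: $67.24
Union dues: $77.55
Total deductions = $74.26 + $14.53 + $15.58 + $29.34 + $4.35 + $75.73 + $67.24 + $77.55 = $358.58
Net pay = $1011.60 − $358.58 = $653.02

$653.02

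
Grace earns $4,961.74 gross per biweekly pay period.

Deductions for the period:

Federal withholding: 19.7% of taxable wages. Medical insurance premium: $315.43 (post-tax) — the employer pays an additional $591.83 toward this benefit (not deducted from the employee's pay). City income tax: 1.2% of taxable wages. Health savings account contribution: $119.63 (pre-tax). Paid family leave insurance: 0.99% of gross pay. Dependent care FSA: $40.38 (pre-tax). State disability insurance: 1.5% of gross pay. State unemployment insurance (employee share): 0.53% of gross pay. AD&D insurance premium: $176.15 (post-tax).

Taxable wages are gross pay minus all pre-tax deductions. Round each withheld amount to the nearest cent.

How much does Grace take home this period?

$3,156.74

Health savings account contribution: $119.63
Dependent care FSA: $40.38
Pre-tax total = $119.63 + $40.38 = $160.01
Taxable wages = $4,961.74 − $160.01 = $4,801.73
City income tax: $4,801.73 × 0.012 = $57.62
Federal withholding: $4,801.73 × 0.197 = $945.94
State disability insurance: $4,961.74 × 0.015 = $74.43
Paid family leave insurance: $4,961.74 × 0.0099 = $49.12
State unemployment insurance (employee share): $4,961.74 × 0.0053 = $26.30
AD&D insurance premium: $176.15
Medical insurance premium: $315.43
(Employer's $591.83 toward medical insurance premium is not withheld from the employee.)
Total deductions = $119.63 + $40.38 + $57.62 + $945.94 + $74.43 + $49.12 + $26.30 + $176.15 + $315.43 = $1,805.00
Net pay = $4,961.74 − $1,805.00 = $3,156.74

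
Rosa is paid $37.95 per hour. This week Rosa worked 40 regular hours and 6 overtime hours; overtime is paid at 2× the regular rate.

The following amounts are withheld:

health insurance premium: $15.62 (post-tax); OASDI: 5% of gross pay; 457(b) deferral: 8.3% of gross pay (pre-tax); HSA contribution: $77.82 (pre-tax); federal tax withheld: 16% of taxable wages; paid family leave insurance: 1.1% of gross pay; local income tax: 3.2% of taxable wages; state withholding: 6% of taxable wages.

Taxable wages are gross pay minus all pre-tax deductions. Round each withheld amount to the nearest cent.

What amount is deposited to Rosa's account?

$1,159.37

Regular pay: 40 × $37.95 = $1,518.00
Overtime pay: 6 × $37.95 × 2 = $455.40
Gross pay = $1,518.00 + $455.40 = $1,973.40
457(b) deferral: $1,973.40 × 0.083 = $163.79
HSA contribution: $77.82
Pre-tax total = $163.79 + $77.82 = $241.61
Taxable wages = $1,973.40 − $241.61 = $1,731.79
Federal tax withheld: $1,731.79 × 0.16 = $277.09
Local income tax: $1,731.79 × 0.032 = $55.42
State withholding: $1,731.79 × 0.06 = $103.91
Paid family leave insurance: $1,973.40 × 0.011 = $21.71
OASDI: $1,973.40 × 0.05 = $98.67
Health insurance premium: $15.62
Total deductions = $163.79 + $77.82 + $277.09 + $55.42 + $103.91 + $21.71 + $98.67 + $15.62 = $814.03
Net pay = $1,973.40 − $814.03 = $1,159.37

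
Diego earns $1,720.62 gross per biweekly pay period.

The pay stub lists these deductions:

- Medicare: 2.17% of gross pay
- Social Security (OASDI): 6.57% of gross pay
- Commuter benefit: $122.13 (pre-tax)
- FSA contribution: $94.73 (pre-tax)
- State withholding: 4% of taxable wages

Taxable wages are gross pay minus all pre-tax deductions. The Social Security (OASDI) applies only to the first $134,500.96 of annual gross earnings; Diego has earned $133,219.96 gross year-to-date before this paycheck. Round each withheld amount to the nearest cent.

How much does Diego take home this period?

$1,322.11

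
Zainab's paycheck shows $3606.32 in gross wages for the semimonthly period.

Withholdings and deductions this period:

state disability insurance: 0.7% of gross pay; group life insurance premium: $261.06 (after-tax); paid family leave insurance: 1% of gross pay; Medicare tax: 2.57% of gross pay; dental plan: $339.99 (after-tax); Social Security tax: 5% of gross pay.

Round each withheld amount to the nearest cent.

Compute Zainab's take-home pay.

$2670.97

State disability insurance: $3606.32 × 0.007 = $25.24
Social Security tax: $3606.32 × 0.05 = $180.32
Paid family leave insurance: $3606.32 × 0.01 = $36.06
Medicare tax: $3606.32 × 0.0257 = $92.68
Group life insurance premium: $261.06
Dental plan: $339.99
Total deductions = $25.24 + $180.32 + $36.06 + $92.68 + $261.06 + $339.99 = $935.35
Net pay = $3606.32 − $935.35 = $2670.97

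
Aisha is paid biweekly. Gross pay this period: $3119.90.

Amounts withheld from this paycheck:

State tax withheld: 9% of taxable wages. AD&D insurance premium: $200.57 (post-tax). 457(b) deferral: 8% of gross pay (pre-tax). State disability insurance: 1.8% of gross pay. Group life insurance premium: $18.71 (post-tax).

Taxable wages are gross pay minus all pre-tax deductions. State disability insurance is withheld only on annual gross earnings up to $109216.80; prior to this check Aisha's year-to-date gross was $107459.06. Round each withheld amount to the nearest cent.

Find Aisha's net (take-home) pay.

457(b) deferral: $3119.90 × 0.08 = $249.59
Taxable wages = $3119.90 − $249.59 = $2870.31
State tax withheld: $2870.31 × 0.09 = $258.33
State disability insurance: only $109216.80 − $107459.06 = $1757.74 of this check is subject → $1757.74 × 0.018 = $31.64
AD&D insurance premium: $200.57
Group life insurance premium: $18.71
Total deductions = $249.59 + $258.33 + $31.64 + $200.57 + $18.71 = $758.84
Net pay = $3119.90 − $758.84 = $2361.06

$2361.06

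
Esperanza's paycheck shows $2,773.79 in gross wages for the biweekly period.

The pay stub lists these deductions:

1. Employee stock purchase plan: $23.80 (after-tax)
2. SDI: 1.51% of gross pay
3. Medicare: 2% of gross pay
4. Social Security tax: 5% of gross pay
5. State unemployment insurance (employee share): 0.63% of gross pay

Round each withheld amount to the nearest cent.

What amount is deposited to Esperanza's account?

Medicare: $2,773.79 × 0.02 = $55.48
State unemployment insurance (employee share): $2,773.79 × 0.0063 = $17.47
SDI: $2,773.79 × 0.0151 = $41.88
Social Security tax: $2,773.79 × 0.05 = $138.69
Employee stock purchase plan: $23.80
Total deductions = $55.48 + $17.47 + $41.88 + $138.69 + $23.80 = $277.32
Net pay = $2,773.79 − $277.32 = $2,496.47

$2,496.47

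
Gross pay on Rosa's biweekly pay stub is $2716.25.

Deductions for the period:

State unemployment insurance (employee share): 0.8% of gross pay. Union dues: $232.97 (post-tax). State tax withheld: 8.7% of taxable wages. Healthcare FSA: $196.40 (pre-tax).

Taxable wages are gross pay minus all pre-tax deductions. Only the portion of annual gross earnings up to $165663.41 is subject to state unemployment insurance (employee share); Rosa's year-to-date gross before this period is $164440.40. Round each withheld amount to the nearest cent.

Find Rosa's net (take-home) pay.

Healthcare FSA: $196.40
Taxable wages = $2716.25 − $196.40 = $2519.85
State tax withheld: $2519.85 × 0.087 = $219.23
State unemployment insurance (employee share): only $165663.41 − $164440.40 = $1223.01 of this check is subject → $1223.01 × 0.008 = $9.78
Union dues: $232.97
Total deductions = $196.40 + $219.23 + $9.78 + $232.97 = $658.38
Net pay = $2716.25 − $658.38 = $2057.87

$2057.87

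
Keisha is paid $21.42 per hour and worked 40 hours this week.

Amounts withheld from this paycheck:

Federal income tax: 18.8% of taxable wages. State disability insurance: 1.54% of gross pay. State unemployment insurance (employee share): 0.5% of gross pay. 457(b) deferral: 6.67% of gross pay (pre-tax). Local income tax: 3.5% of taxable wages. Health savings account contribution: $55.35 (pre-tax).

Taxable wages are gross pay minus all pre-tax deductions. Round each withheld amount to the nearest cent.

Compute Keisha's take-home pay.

$560.85

Gross pay: 40 × $21.42 = $856.80
457(b) deferral: $856.80 × 0.0667 = $57.15
Health savings account contribution: $55.35
Pre-tax total = $57.15 + $55.35 = $112.50
Taxable wages = $856.80 − $112.50 = $744.30
Federal income tax: $744.30 × 0.188 = $139.93
Local income tax: $744.30 × 0.035 = $26.05
State disability insurance: $856.80 × 0.0154 = $13.19
State unemployment insurance (employee share): $856.80 × 0.005 = $4.28
Total deductions = $57.15 + $55.35 + $139.93 + $26.05 + $13.19 + $4.28 = $295.95
Net pay = $856.80 − $295.95 = $560.85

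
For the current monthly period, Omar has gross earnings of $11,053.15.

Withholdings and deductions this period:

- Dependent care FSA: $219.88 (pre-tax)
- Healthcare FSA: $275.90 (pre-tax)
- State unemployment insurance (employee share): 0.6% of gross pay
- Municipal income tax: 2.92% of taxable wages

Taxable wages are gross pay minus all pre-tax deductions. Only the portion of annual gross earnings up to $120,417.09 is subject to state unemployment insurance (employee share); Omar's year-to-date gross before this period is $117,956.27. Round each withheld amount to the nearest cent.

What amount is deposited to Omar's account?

$10,234.33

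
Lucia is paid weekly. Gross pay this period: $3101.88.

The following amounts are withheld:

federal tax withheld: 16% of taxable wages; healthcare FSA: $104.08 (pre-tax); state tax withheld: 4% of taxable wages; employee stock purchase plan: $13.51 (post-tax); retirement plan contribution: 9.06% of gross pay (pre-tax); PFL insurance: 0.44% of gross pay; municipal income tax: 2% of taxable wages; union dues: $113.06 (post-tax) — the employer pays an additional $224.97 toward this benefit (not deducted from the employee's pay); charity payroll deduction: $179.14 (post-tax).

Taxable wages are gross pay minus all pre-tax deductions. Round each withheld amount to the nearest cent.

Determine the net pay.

Healthcare FSA: $104.08
Retirement plan contribution: $3101.88 × 0.0906 = $281.03
Pre-tax total = $104.08 + $281.03 = $385.11
Taxable wages = $3101.88 − $385.11 = $2716.77
Federal tax withheld: $2716.77 × 0.16 = $434.68
State tax withheld: $2716.77 × 0.04 = $108.67
Municipal income tax: $2716.77 × 0.02 = $54.34
PFL insurance: $3101.88 × 0.0044 = $13.65
Union dues: $113.06
Employee stock purchase plan: $13.51
Charity payroll deduction: $179.14
(Employer's $224.97 toward union dues is not withheld from the employee.)
Total deductions = $104.08 + $281.03 + $434.68 + $108.67 + $54.34 + $13.65 + $113.06 + $13.51 + $179.14 = $1302.16
Net pay = $3101.88 − $1302.16 = $1799.72

$1799.72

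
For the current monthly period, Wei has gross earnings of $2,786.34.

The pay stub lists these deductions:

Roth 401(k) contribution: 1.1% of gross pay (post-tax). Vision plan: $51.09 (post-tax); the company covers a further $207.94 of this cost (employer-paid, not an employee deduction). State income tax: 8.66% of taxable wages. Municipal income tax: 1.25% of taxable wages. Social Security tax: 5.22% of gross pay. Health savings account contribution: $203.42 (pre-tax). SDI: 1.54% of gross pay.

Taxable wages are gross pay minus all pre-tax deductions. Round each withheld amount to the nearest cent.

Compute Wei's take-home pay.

Health savings account contribution: $203.42
Taxable wages = $2,786.34 − $203.42 = $2,582.92
State income tax: $2,582.92 × 0.0866 = $223.68
Municipal income tax: $2,582.92 × 0.0125 = $32.29
SDI: $2,786.34 × 0.0154 = $42.91
Social Security tax: $2,786.34 × 0.0522 = $145.45
Roth 401(k) contribution: $2,786.34 × 0.011 = $30.65
Vision plan: $51.09
(Employer's $207.94 toward vision plan is not withheld from the employee.)
Total deductions = $203.42 + $223.68 + $32.29 + $42.91 + $145.45 + $30.65 + $51.09 = $729.49
Net pay = $2,786.34 − $729.49 = $2,056.85

$2,056.85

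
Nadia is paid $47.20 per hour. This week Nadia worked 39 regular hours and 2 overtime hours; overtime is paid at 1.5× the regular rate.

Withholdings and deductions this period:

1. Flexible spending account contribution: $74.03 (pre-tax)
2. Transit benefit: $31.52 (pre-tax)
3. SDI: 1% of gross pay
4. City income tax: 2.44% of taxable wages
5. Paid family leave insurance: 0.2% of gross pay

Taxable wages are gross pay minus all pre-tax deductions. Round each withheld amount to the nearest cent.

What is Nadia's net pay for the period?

Regular pay: 39 × $47.20 = $1840.80
Overtime pay: 2 × $47.20 × 1.5 = $141.60
Gross pay = $1840.80 + $141.60 = $1982.40
Flexible spending account contribution: $74.03
Transit benefit: $31.52
Pre-tax total = $74.03 + $31.52 = $105.55
Taxable wages = $1982.40 − $105.55 = $1876.85
City income tax: $1876.85 × 0.0244 = $45.80
Paid family leave insurance: $1982.40 × 0.002 = $3.96
SDI: $1982.40 × 0.01 = $19.82
Total deductions = $74.03 + $31.52 + $45.80 + $3.96 + $19.82 = $175.13
Net pay = $1982.40 − $175.13 = $1807.27

$1807.27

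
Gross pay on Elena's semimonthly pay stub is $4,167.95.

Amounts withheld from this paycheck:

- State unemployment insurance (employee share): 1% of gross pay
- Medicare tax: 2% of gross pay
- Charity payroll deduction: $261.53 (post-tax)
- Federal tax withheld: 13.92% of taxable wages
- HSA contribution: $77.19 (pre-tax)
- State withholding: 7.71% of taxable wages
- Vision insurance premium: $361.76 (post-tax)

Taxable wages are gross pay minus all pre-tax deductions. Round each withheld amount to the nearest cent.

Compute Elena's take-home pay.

$2,457.60

HSA contribution: $77.19
Taxable wages = $4,167.95 − $77.19 = $4,090.76
State withholding: $4,090.76 × 0.0771 = $315.40
Federal tax withheld: $4,090.76 × 0.1392 = $569.43
Medicare tax: $4,167.95 × 0.02 = $83.36
State unemployment insurance (employee share): $4,167.95 × 0.01 = $41.68
Charity payroll deduction: $261.53
Vision insurance premium: $361.76
Total deductions = $77.19 + $315.40 + $569.43 + $83.36 + $41.68 + $261.53 + $361.76 = $1,710.35
Net pay = $4,167.95 − $1,710.35 = $2,457.60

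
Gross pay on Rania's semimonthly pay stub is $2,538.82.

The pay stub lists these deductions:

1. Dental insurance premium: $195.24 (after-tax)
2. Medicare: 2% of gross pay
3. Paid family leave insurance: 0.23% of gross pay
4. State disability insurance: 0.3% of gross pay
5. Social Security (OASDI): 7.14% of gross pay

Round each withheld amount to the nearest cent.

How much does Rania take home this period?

$2,098.07

Paid family leave insurance: $2,538.82 × 0.0023 = $5.84
State disability insurance: $2,538.82 × 0.003 = $7.62
Medicare: $2,538.82 × 0.02 = $50.78
Social Security (OASDI): $2,538.82 × 0.0714 = $181.27
Dental insurance premium: $195.24
Total deductions = $5.84 + $7.62 + $50.78 + $181.27 + $195.24 = $440.75
Net pay = $2,538.82 − $440.75 = $2,098.07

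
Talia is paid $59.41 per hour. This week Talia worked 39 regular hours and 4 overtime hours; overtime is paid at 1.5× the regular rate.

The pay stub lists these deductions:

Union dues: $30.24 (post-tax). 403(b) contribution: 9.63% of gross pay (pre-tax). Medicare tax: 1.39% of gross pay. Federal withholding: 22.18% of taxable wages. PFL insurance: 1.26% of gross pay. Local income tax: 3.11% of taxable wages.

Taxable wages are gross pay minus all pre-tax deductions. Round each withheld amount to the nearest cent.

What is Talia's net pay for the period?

$1,703.90

Regular pay: 39 × $59.41 = $2,316.99
Overtime pay: 4 × $59.41 × 1.5 = $356.46
Gross pay = $2,316.99 + $356.46 = $2,673.45
403(b) contribution: $2,673.45 × 0.0963 = $257.45
Taxable wages = $2,673.45 − $257.45 = $2,416.00
Federal withholding: $2,416.00 × 0.2218 = $535.87
Local income tax: $2,416.00 × 0.0311 = $75.14
Medicare tax: $2,673.45 × 0.0139 = $37.16
PFL insurance: $2,673.45 × 0.0126 = $33.69
Union dues: $30.24
Total deductions = $257.45 + $535.87 + $75.14 + $37.16 + $33.69 + $30.24 = $969.55
Net pay = $2,673.45 − $969.55 = $1,703.90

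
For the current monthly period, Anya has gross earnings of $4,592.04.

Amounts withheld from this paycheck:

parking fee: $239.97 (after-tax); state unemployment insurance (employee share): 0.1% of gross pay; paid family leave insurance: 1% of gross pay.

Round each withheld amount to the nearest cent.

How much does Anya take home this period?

Paid family leave insurance: $4,592.04 × 0.01 = $45.92
State unemployment insurance (employee share): $4,592.04 × 0.001 = $4.59
Parking fee: $239.97
Total deductions = $45.92 + $4.59 + $239.97 = $290.48
Net pay = $4,592.04 − $290.48 = $4,301.56

$4,301.56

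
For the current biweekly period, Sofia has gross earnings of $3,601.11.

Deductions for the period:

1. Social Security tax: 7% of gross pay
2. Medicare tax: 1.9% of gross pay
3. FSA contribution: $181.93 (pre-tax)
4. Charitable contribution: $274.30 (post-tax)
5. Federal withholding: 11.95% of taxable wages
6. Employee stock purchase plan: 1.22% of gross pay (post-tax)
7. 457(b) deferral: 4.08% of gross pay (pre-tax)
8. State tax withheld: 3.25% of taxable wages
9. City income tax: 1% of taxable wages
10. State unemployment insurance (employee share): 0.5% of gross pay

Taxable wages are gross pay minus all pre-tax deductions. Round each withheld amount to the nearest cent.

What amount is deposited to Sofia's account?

FSA contribution: $181.93
457(b) deferral: $3,601.11 × 0.0408 = $146.93
Pre-tax total = $181.93 + $146.93 = $328.86
Taxable wages = $3,601.11 − $328.86 = $3,272.25
Federal withholding: $3,272.25 × 0.1195 = $391.03
City income tax: $3,272.25 × 0.01 = $32.72
State tax withheld: $3,272.25 × 0.0325 = $106.35
Social Security tax: $3,601.11 × 0.07 = $252.08
State unemployment insurance (employee share): $3,601.11 × 0.005 = $18.01
Medicare tax: $3,601.11 × 0.019 = $68.42
Charitable contribution: $274.30
Employee stock purchase plan: $3,601.11 × 0.0122 = $43.93
Total deductions = $181.93 + $146.93 + $391.03 + $32.72 + $106.35 + $252.08 + $18.01 + $68.42 + $274.30 + $43.93 = $1,515.70
Net pay = $3,601.11 − $1,515.70 = $2,085.41

$2,085.41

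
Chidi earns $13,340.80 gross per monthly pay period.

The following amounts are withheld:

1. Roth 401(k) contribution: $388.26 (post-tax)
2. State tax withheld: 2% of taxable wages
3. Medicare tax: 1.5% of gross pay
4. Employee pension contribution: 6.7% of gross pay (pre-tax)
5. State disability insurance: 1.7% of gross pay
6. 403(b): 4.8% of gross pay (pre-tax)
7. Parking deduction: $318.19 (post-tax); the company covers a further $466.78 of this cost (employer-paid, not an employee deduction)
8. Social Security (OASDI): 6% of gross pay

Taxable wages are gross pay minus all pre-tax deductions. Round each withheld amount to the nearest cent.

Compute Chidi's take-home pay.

403(b): $13,340.80 × 0.048 = $640.36
Employee pension contribution: $13,340.80 × 0.067 = $893.83
Pre-tax total = $640.36 + $893.83 = $1,534.19
Taxable wages = $13,340.80 − $1,534.19 = $11,806.61
State tax withheld: $11,806.61 × 0.02 = $236.13
Medicare tax: $13,340.80 × 0.015 = $200.11
Social Security (OASDI): $13,340.80 × 0.06 = $800.45
State disability insurance: $13,340.80 × 0.017 = $226.79
Roth 401(k) contribution: $388.26
Parking deduction: $318.19
(Employer's $466.78 toward parking deduction is not withheld from the employee.)
Total deductions = $640.36 + $893.83 + $236.13 + $200.11 + $800.45 + $226.79 + $388.26 + $318.19 = $3,704.12
Net pay = $13,340.80 − $3,704.12 = $9,636.68

$9,636.68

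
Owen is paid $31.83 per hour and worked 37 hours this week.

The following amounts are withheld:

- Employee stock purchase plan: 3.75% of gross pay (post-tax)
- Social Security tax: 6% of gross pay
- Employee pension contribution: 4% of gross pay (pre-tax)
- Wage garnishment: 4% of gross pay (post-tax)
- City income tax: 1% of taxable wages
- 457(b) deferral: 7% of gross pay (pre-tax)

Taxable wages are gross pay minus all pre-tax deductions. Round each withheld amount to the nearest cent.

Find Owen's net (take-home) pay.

$875.75

Gross pay: 37 × $31.83 = $1,177.71
457(b) deferral: $1,177.71 × 0.07 = $82.44
Employee pension contribution: $1,177.71 × 0.04 = $47.11
Pre-tax total = $82.44 + $47.11 = $129.55
Taxable wages = $1,177.71 − $129.55 = $1,048.16
City income tax: $1,048.16 × 0.01 = $10.48
Social Security tax: $1,177.71 × 0.06 = $70.66
Employee stock purchase plan: $1,177.71 × 0.0375 = $44.16
Wage garnishment: $1,177.71 × 0.04 = $47.11
Total deductions = $82.44 + $47.11 + $10.48 + $70.66 + $44.16 + $47.11 = $301.96
Net pay = $1,177.71 − $301.96 = $875.75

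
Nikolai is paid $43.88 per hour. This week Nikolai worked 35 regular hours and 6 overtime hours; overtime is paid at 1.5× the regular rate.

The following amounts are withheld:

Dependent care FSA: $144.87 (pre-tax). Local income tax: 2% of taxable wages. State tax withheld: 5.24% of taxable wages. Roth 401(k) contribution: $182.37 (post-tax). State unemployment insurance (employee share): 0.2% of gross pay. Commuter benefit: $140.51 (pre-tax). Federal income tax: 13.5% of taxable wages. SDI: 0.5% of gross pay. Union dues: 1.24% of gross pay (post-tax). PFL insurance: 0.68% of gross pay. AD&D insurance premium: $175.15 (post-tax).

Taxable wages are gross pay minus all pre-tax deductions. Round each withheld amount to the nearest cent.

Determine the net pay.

$895.99

Regular pay: 35 × $43.88 = $1535.80
Overtime pay: 6 × $43.88 × 1.5 = $394.92
Gross pay = $1535.80 + $394.92 = $1930.72
Commuter benefit: $140.51
Dependent care FSA: $144.87
Pre-tax total = $140.51 + $144.87 = $285.38
Taxable wages = $1930.72 − $285.38 = $1645.34
Federal income tax: $1645.34 × 0.135 = $222.12
Local income tax: $1645.34 × 0.02 = $32.91
State tax withheld: $1645.34 × 0.0524 = $86.22
PFL insurance: $1930.72 × 0.0068 = $13.13
SDI: $1930.72 × 0.005 = $9.65
State unemployment insurance (employee share): $1930.72 × 0.002 = $3.86
Roth 401(k) contribution: $182.37
AD&D insurance premium: $175.15
Union dues: $1930.72 × 0.0124 = $23.94
Total deductions = $140.51 + $144.87 + $222.12 + $32.91 + $86.22 + $13.13 + $9.65 + $3.86 + $182.37 + $175.15 + $23.94 = $1034.73
Net pay = $1930.72 − $1034.73 = $895.99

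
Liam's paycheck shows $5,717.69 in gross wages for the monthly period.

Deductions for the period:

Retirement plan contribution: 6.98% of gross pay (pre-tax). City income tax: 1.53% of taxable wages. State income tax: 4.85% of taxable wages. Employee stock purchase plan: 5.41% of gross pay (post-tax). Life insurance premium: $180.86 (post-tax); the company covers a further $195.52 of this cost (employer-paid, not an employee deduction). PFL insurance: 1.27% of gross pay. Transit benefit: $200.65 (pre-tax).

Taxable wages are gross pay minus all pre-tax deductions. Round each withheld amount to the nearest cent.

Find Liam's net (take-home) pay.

Retirement plan contribution: $5,717.69 × 0.0698 = $399.09
Transit benefit: $200.65
Pre-tax total = $399.09 + $200.65 = $599.74
Taxable wages = $5,717.69 − $599.74 = $5,117.95
State income tax: $5,117.95 × 0.0485 = $248.22
City income tax: $5,117.95 × 0.0153 = $78.30
PFL insurance: $5,717.69 × 0.0127 = $72.61
Employee stock purchase plan: $5,717.69 × 0.0541 = $309.33
Life insurance premium: $180.86
(Employer's $195.52 toward life insurance premium is not withheld from the employee.)
Total deductions = $399.09 + $200.65 + $248.22 + $78.30 + $72.61 + $309.33 + $180.86 = $1,489.06
Net pay = $5,717.69 − $1,489.06 = $4,228.63

$4,228.63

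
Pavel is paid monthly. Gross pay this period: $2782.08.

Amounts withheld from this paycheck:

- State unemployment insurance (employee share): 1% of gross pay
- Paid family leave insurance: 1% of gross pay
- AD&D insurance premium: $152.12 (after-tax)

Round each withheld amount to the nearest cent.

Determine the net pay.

Paid family leave insurance: $2782.08 × 0.01 = $27.82
State unemployment insurance (employee share): $2782.08 × 0.01 = $27.82
AD&D insurance premium: $152.12
Total deductions = $27.82 + $27.82 + $152.12 = $207.76
Net pay = $2782.08 − $207.76 = $2574.32

$2574.32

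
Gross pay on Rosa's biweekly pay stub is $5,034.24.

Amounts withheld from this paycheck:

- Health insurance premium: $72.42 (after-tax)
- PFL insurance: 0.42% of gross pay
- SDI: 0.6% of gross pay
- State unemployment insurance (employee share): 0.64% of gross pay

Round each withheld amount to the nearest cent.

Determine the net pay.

State unemployment insurance (employee share): $5,034.24 × 0.0064 = $32.22
SDI: $5,034.24 × 0.006 = $30.21
PFL insurance: $5,034.24 × 0.0042 = $21.14
Health insurance premium: $72.42
Total deductions = $32.22 + $30.21 + $21.14 + $72.42 = $155.99
Net pay = $5,034.24 − $155.99 = $4,878.25

$4,878.25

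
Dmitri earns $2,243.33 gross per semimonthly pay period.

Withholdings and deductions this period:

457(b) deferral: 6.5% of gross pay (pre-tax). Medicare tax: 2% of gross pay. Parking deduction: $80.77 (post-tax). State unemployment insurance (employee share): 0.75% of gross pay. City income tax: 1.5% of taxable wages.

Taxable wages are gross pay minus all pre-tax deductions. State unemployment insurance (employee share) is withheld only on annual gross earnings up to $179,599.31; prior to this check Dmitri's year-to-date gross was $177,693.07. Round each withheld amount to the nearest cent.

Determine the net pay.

$1,926.11

457(b) deferral: $2,243.33 × 0.065 = $145.82
Taxable wages = $2,243.33 − $145.82 = $2,097.51
City income tax: $2,097.51 × 0.015 = $31.46
Medicare tax: $2,243.33 × 0.02 = $44.87
State unemployment insurance (employee share): only $179,599.31 − $177,693.07 = $1,906.24 of this check is subject → $1,906.24 × 0.0075 = $14.30
Parking deduction: $80.77
Total deductions = $145.82 + $31.46 + $44.87 + $14.30 + $80.77 = $317.22
Net pay = $2,243.33 − $317.22 = $1,926.11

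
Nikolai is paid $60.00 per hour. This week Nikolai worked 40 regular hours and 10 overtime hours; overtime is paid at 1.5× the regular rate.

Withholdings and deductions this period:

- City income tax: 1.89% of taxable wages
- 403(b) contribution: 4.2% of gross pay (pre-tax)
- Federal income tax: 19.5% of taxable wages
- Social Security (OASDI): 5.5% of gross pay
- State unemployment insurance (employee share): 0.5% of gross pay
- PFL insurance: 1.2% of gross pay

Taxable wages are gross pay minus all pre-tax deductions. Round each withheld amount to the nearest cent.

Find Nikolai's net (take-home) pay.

Regular pay: 40 × $60.00 = $2,400.00
Overtime pay: 10 × $60.00 × 1.5 = $900.00
Gross pay = $2,400.00 + $900.00 = $3,300.00
403(b) contribution: $3,300.00 × 0.042 = $138.60
Taxable wages = $3,300.00 − $138.60 = $3,161.40
Federal income tax: $3,161.40 × 0.195 = $616.47
City income tax: $3,161.40 × 0.0189 = $59.75
Social Security (OASDI): $3,300.00 × 0.055 = $181.50
PFL insurance: $3,300.00 × 0.012 = $39.60
State unemployment insurance (employee share): $3,300.00 × 0.005 = $16.50
Total deductions = $138.60 + $616.47 + $59.75 + $181.50 + $39.60 + $16.50 = $1,052.42
Net pay = $3,300.00 − $1,052.42 = $2,247.58

$2,247.58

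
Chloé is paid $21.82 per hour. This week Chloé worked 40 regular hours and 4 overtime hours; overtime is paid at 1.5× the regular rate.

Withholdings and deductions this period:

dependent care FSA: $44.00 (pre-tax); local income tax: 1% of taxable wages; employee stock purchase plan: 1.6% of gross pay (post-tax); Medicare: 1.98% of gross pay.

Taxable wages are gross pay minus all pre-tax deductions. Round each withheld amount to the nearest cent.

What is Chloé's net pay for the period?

$914.19

Regular pay: 40 × $21.82 = $872.80
Overtime pay: 4 × $21.82 × 1.5 = $130.92
Gross pay = $872.80 + $130.92 = $1,003.72
Dependent care FSA: $44.00
Taxable wages = $1,003.72 − $44.00 = $959.72
Local income tax: $959.72 × 0.01 = $9.60
Medicare: $1,003.72 × 0.0198 = $19.87
Employee stock purchase plan: $1,003.72 × 0.016 = $16.06
Total deductions = $44.00 + $9.60 + $19.87 + $16.06 = $89.53
Net pay = $1,003.72 − $89.53 = $914.19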